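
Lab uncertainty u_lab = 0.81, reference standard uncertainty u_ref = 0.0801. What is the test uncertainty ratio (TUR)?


TUR = u_lab / u_ref
= 0.81 / 0.0801
= 10.1124

10.1124


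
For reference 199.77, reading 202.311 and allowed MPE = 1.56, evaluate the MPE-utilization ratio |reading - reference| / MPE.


e = indication - reference = 202.311 - 199.77 = 2.5410
|e| = 2.5410
ratio = |e| / MPE = 2.5410 / 1.56
ratio = 1.6288

1.6288


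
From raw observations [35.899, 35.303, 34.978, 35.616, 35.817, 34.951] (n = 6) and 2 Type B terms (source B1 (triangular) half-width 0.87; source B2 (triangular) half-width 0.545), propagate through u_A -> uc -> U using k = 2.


mean = (35.899 + 35.303 + 34.978 + 35.616 + 35.817 + 34.951) / 6 = 35.42733333
s = sqrt(sum((x - mean)^2)/(n-1)) = 0.41331763
u_A = s / sqrt(n) = 0.41331763 / sqrt(6) = 0.16873622
u_B1 = 0.87 / sqrt(6) = 0.35517601
u_B2 = 0.545 / sqrt(6) = 0.22249532
uc = sqrt(0.16873622^2 + 0.35517601^2 + 0.22249532^2) = 0.45180314
U = k * uc = 2 * 0.45180314
U = 0.9036

0.9036


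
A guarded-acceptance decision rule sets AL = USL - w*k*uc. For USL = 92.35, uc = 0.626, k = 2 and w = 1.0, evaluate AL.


U = k * uc = 2 * 0.626 = 1.252
guard band g = w * U = 1.0 * 1.252 = 1.252
AL = USL - g = 92.35 - 1.252
AL = 91.0980

91.0980


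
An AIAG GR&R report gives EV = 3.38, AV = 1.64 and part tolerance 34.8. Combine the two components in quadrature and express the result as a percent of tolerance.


GRR = sqrt(EV^2 + AV^2) = sqrt(3.38^2 + 1.64^2) = 3.7568604
%GRR = GRR / tol * 100 = 3.7568604 / 34.8 * 100
%GRR = 10.7956

10.7956


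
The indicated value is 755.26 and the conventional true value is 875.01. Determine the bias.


Systematic error = measured - true
= 755.26 - 875.01
= -119.7500

-119.7500


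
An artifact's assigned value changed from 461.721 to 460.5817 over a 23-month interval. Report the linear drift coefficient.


rate = (v2 - v1) / months
= (460.5817 - 461.721) / 23
= -1.1393 / 23
= -0.0495

-0.0495


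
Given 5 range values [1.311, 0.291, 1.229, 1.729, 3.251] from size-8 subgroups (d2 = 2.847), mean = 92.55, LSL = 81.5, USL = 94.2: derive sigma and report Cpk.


R_bar = (1.311 + 0.291 + 1.229 + 1.729 + 3.251) / 5 = 1.5622
sigma = R_bar / d2 = 1.5622 / 2.847 = 0.54871795
Cp = (USL - LSL)/(6*sigma) = (94.2 - 81.5)/(6*0.54871795) = 3.8575
Cpu = (94.2 - 92.55)/(3*0.54871795) = 1.0023
Cpl = (92.55 - 81.5)/(3*0.54871795) = 6.7126
Cpk = min(Cpu, Cpl) = 1.0023

1.0023


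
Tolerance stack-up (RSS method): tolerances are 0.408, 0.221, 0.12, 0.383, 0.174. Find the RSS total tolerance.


RSS = sqrt(0.408^2 + 0.221^2 + 0.12^2 + 0.383^2 + 0.174^2)
= sqrt(0.40667)
= 0.6377

0.6377


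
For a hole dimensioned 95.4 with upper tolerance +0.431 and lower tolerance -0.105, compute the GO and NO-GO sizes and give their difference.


GO = nominal - lower_tol (smallest hole = maximum material condition)
GO = 95.4 - 0.105 = 95.295
NO-GO = nominal + upper_tol (largest hole = least material condition)
NO-GO = 95.4 + 0.431 = 95.831
spread = NO-GO - GO = 95.831 - 95.295 = 0.5360

0.5360


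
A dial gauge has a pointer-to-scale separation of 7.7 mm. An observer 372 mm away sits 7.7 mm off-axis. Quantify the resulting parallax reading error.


error = h * offset / d
= 7.7 * 7.7 / 372
= 0.1594

0.1594


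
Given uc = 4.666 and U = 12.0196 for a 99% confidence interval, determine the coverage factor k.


k = U / uc
k = 12.0196 / 4.666
k = 2.576

2.576


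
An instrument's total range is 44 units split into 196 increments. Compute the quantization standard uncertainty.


resolution = range / divisions
resolution = 44 / 196 = 0.2244898
u_res = resolution / (2*sqrt(3))
u_res = 0.2244898 / 3.4641016
u_res = 0.0648

0.0648


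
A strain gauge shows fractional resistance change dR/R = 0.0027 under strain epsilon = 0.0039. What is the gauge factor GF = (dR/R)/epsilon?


GF = (dR/R) / epsilon
= 0.0027 / 0.0039
= 0.6923

0.6923


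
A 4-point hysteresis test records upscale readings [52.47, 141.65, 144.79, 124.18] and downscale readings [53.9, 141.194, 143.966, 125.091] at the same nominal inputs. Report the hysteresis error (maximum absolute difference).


|52.47 - 53.9| = 1.4300
|141.65 - 141.194| = 0.4560
|144.79 - 143.966| = 0.8240
|124.18 - 125.091| = 0.9110
hysteresis = max(diffs) = 1.4300

1.4300


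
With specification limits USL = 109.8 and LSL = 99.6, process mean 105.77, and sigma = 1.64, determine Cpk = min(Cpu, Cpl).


Cpu = (USL - mean) / (3*sigma) = (109.8 - 105.77) / (3*1.64) = 0.8191
Cpl = (mean - LSL) / (3*sigma) = (105.77 - 99.6) / (3*1.64) = 1.2541
Cpk = min(Cpu, Cpl) = 0.8191

0.8191


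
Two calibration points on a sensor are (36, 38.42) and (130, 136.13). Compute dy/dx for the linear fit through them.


slope = (y2 - y1) / (x2 - x1)
= (136.13 - 38.42) / (130 - 36)
= 97.7100 / 94
= 1.0395

1.0395


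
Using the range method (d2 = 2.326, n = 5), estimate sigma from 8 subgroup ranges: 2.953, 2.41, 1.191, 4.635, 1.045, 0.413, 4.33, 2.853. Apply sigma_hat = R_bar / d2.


R_bar = (2.953 + 2.41 + 1.191 + 4.635 + 1.045 + 0.413 + 4.33 + 2.853) / 8
R_bar = 19.83 / 8 = 2.47875
sigma_hat = R_bar / d2 = 2.47875 / 2.326 = 1.0657

1.0657


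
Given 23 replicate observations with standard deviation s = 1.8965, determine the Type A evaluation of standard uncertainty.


u_A = s / sqrt(n)
u_A = 1.8965 / sqrt(23)
u_A = 1.8965 / 4.7958315
u_A = 0.3954

0.3954


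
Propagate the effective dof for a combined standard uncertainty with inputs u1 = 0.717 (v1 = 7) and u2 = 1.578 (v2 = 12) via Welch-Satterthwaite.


uc = sqrt(u1^2 + u2^2) = sqrt(0.717^2 + 1.578^2) = 1.733255
v_eff = uc^4 / (u1^4/v1 + u2^4/v2)
= 1.733255^4 / (0.717^4/7 + 1.578^4/12)
= 9.0250548 / 0.55446522
v_eff = 16.2770

16.2770


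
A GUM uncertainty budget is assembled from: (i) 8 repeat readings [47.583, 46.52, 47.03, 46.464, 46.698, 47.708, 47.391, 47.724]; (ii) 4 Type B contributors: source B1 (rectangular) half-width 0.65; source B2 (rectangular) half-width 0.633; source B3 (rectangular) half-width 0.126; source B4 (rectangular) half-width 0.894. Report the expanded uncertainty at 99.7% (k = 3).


mean = (47.583 + 46.52 + 47.03 + 46.464 + 46.698 + 47.708 + 47.391 + 47.724) / 8 = 47.13975
s = sqrt(sum((x - mean)^2)/(n-1)) = 0.53073662
u_A = s / sqrt(n) = 0.53073662 / sqrt(8) = 0.18764373
u_B1 = 0.65 / sqrt(3) = 0.37527767
u_B2 = 0.633 / sqrt(3) = 0.36546272
u_B3 = 0.126 / sqrt(3) = 0.072746134
u_B4 = 0.894 / sqrt(3) = 0.51615114
uc = sqrt(0.18764373^2 + 0.37527767^2 + 0.36546272^2 + 0.072746134^2 + 0.51615114^2) = 0.76243721
U = k * uc = 3 * 0.76243721
U = 2.2873

2.2873


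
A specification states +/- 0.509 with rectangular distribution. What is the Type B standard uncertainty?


u_B = half_width / sqrt(3)
u_B = 0.509 / 1.7320508
u_B = 0.2939

0.2939


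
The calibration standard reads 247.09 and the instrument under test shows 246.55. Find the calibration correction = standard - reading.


Correction = standard - reading
= 247.09 - 246.55
= 0.5400

0.5400


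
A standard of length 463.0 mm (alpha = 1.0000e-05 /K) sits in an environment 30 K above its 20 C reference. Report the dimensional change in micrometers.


dL = L * alpha * dT
= 463.0 * 1.0000e-05 * 30
= 0.1389000 mm
dL_um = 0.1389000 * 1000 = 138.9000 um

138.9000


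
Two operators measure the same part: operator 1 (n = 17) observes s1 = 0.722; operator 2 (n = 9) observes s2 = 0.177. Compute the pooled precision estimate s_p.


s_p = sqrt(((n1-1)*s1^2 + (n2-1)*s2^2) / (n1+n2-2))
numerator = (17-1)*0.722^2 + (9-1)*0.177^2 = 8.340544 + 0.250632 = 8.591176
denominator = 17 + 9 - 2 = 24
s_p^2 = 8.591176 / 24 = 0.35796567
s_p = sqrt(0.35796567) = 0.5983

0.5983


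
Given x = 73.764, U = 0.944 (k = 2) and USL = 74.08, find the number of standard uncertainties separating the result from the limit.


u = U / k = 0.944 / 2 = 0.472
margin = |USL - x| = |74.08 - 73.764| = 0.316
z = margin / u = 0.316 / 0.472
z = 0.6695

0.6695


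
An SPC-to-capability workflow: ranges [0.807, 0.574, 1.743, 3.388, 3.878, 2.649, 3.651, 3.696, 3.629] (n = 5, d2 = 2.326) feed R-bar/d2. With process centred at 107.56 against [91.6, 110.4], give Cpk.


R_bar = (0.807 + 0.574 + 1.743 + 3.388 + 3.878 + 2.649 + 3.651 + 3.696 + 3.629) / 9 = 2.6683333
sigma = R_bar / d2 = 2.6683333 / 2.326 = 1.1471768
Cp = (USL - LSL)/(6*sigma) = (110.4 - 91.6)/(6*1.1471768) = 2.7313
Cpu = (110.4 - 107.56)/(3*1.1471768) = 0.8252
Cpl = (107.56 - 91.6)/(3*1.1471768) = 4.6375
Cpk = min(Cpu, Cpl) = 0.8252

0.8252


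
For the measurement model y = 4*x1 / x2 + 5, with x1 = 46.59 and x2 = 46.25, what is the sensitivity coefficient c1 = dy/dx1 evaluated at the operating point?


y = 4*x1 / x2 + 5
dy/dx1 = 4/x2
Evaluate at x2 = 46.25: c1 = 4 / 46.25
c1 = 0.0865

0.0865


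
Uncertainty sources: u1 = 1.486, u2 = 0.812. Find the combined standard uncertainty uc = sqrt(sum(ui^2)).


uc = sqrt(1.486^2 + 0.812^2)
uc = sqrt(2.86754)
uc = 1.6934

1.6934


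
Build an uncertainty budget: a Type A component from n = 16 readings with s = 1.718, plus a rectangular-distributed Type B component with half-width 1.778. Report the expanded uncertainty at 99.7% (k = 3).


u_A = s / sqrt(n) = 1.718 / sqrt(16) = 0.4295
u_B = half_width / sqrt(3) = 1.778 / sqrt(3) = 1.0265288
uc = sqrt(u_A^2 + u_B^2) = sqrt(0.4295^2 + 1.0265288^2) = 1.1127586
U = k * uc = 3 * 1.1127586
U = 3.3383

3.3383


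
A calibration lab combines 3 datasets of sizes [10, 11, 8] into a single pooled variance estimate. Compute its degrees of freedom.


nu = sum_i (n_i - 1)
nu = ((10 - 1) + (11 - 1) + (8 - 1))
nu = 9 + 10 + 7
nu = 26

26


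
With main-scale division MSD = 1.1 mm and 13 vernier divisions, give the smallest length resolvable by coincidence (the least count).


LC = MSD / n_div
= 1.1 / 13
= 0.0846

0.0846


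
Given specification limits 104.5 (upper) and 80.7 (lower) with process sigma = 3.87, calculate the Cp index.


Cp = (USL - LSL) / (6 * sigma)
= (104.5 - 80.7) / (6 * 3.87)
= 23.8000 / 23.2200
= 1.0250

1.0250


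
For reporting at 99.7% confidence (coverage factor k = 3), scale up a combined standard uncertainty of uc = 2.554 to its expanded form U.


U = k * uc
U = 3 * 2.554
U = 7.6620

7.6620


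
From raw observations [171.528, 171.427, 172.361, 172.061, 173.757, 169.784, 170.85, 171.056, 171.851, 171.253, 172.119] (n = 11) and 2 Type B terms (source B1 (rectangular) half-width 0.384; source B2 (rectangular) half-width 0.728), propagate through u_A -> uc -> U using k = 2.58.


mean = (171.528 + 171.427 + 172.361 + 172.061 + 173.757 + 169.784 + 170.85 + 171.056 + 171.851 + 171.253 + 172.119) / 11 = 171.6406364
s = sqrt(sum((x - mean)^2)/(n-1)) = 1.003509
u_A = s / sqrt(n) = 1.003509 / sqrt(11) = 0.30256935
u_B1 = 0.384 / sqrt(3) = 0.2217025
u_B2 = 0.728 / sqrt(3) = 0.420311
uc = sqrt(0.30256935^2 + 0.2217025^2 + 0.420311^2) = 0.56334851
U = k * uc = 2.58 * 0.56334851
U = 1.4534

1.4534


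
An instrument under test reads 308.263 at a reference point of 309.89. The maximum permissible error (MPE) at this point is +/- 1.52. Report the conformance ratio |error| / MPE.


e = indication - reference = 308.263 - 309.89 = -1.6270
|e| = 1.6270
ratio = |e| / MPE = 1.6270 / 1.52
ratio = 1.0704

1.0704


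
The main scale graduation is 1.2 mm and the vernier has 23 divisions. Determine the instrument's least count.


LC = MSD / n_div
= 1.2 / 23
= 0.0522

0.0522


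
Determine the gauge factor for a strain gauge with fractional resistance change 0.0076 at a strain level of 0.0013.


GF = (dR/R) / epsilon
= 0.0076 / 0.0013
= 5.8462

5.8462


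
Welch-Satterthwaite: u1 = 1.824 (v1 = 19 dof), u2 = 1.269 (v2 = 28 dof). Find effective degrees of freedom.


uc = sqrt(u1^2 + u2^2) = sqrt(1.824^2 + 1.269^2) = 2.2220119
v_eff = uc^4 / (u1^4/v1 + u2^4/v2)
= 2.2220119^4 / (1.824^4/19 + 1.269^4/28)
= 24.377296 / 0.67518333
v_eff = 36.1047

36.1047


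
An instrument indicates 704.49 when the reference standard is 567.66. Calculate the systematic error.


Systematic error = measured - true
= 704.49 - 567.66
= 136.8300

136.8300


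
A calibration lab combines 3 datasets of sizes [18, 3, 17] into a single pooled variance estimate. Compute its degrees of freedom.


nu = sum_i (n_i - 1)
nu = ((18 - 1) + (3 - 1) + (17 - 1))
nu = 17 + 2 + 16
nu = 35

35


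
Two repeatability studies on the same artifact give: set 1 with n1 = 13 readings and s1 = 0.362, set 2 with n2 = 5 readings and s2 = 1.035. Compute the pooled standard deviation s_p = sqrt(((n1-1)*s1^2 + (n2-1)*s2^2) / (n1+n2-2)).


s_p = sqrt(((n1-1)*s1^2 + (n2-1)*s2^2) / (n1+n2-2))
numerator = (13-1)*0.362^2 + (5-1)*1.035^2 = 1.572528 + 4.2849 = 5.857428
denominator = 13 + 5 - 2 = 16
s_p^2 = 5.857428 / 16 = 0.36608925
s_p = sqrt(0.36608925) = 0.6051

0.6051


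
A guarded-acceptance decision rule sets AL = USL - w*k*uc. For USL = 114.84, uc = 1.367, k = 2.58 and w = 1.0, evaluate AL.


U = k * uc = 2.58 * 1.367 = 3.52686
guard band g = w * U = 1.0 * 3.52686 = 3.52686
AL = USL - g = 114.84 - 3.52686
AL = 111.3131

111.3131


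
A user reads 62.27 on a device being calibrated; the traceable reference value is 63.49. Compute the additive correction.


Correction = standard - reading
= 63.49 - 62.27
= 1.2200

1.2200


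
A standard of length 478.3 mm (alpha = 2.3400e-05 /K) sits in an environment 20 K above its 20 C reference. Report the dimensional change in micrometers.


dL = L * alpha * dT
= 478.3 * 2.3400e-05 * 20
= 0.2238444 mm
dL_um = 0.2238444 * 1000 = 223.8444 um

223.8444


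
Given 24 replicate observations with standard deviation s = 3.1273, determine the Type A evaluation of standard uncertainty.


u_A = s / sqrt(n)
u_A = 3.1273 / sqrt(24)
u_A = 3.1273 / 4.8989795
u_A = 0.6384

0.6384


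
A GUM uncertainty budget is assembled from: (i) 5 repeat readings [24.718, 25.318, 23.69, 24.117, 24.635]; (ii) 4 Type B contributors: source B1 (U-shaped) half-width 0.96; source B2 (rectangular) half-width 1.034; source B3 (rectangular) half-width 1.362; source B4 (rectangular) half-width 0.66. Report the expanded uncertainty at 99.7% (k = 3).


mean = (24.718 + 25.318 + 23.69 + 24.117 + 24.635) / 5 = 24.4956
s = sqrt(sum((x - mean)^2)/(n-1)) = 0.61999298
u_A = s / sqrt(n) = 0.61999298 / sqrt(5) = 0.27726929
u_B1 = 0.96 / sqrt(2) = 0.67882251
u_B2 = 1.034 / sqrt(3) = 0.59698018
u_B3 = 1.362 / sqrt(3) = 0.78635107
u_B4 = 0.66 / sqrt(3) = 0.38105118
uc = sqrt(0.27726929^2 + 0.67882251^2 + 0.59698018^2 + 0.78635107^2 + 0.38105118^2) = 1.2874827
U = k * uc = 3 * 1.2874827
U = 3.8624

3.8624


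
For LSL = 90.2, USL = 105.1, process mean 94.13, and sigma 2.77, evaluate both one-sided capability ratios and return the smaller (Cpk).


Cpu = (USL - mean) / (3*sigma) = (105.1 - 94.13) / (3*2.77) = 1.3201
Cpl = (mean - LSL) / (3*sigma) = (94.13 - 90.2) / (3*2.77) = 0.4729
Cpk = min(Cpu, Cpl) = 0.4729

0.4729


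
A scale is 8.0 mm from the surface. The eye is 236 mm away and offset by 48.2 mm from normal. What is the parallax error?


error = h * offset / d
= 8.0 * 48.2 / 236
= 1.6339

1.6339


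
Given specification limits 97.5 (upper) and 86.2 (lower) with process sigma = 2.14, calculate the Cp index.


Cp = (USL - LSL) / (6 * sigma)
= (97.5 - 86.2) / (6 * 2.14)
= 11.3000 / 12.8400
= 0.8801

0.8801


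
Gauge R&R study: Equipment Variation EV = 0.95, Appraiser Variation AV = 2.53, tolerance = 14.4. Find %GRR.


GRR = sqrt(EV^2 + AV^2) = sqrt(0.95^2 + 2.53^2) = 2.7024803
%GRR = GRR / tol * 100 = 2.7024803 / 14.4 * 100
%GRR = 18.7672

18.7672


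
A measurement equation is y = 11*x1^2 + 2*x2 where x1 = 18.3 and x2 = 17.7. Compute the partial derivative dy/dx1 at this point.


y = 11*x1^2 + 2*x2
dy/dx1 = 2*11*x1
Evaluate at x1 = 18.3: c1 = 22 * 18.3
c1 = 402.6000

402.6000


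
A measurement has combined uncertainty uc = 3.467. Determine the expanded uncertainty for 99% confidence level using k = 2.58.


U = k * uc
U = 2.58 * 3.467
U = 8.9449

8.9449


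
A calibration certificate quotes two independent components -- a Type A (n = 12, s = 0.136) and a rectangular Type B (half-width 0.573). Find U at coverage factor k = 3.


u_A = s / sqrt(n) = 0.136 / sqrt(12) = 0.039259818
u_B = half_width / sqrt(3) = 0.573 / sqrt(3) = 0.3308217
uc = sqrt(u_A^2 + u_B^2) = sqrt(0.039259818^2 + 0.3308217^2) = 0.33314311
U = k * uc = 3 * 0.33314311
U = 0.9994

0.9994


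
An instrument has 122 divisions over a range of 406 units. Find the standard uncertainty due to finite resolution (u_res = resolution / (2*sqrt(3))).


resolution = range / divisions
resolution = 406 / 122 = 3.3278689
u_res = resolution / (2*sqrt(3))
u_res = 3.3278689 / 3.4641016
u_res = 0.9607

0.9607


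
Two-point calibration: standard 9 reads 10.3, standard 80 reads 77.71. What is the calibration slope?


slope = (y2 - y1) / (x2 - x1)
= (77.71 - 10.3) / (80 - 9)
= 67.4100 / 71
= 0.9494

0.9494


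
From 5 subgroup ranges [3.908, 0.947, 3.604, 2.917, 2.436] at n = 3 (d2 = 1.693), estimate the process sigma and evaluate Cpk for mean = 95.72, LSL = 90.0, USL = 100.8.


R_bar = (3.908 + 0.947 + 3.604 + 2.917 + 2.436) / 5 = 2.7624
sigma = R_bar / d2 = 2.7624 / 1.693 = 1.6316598
Cp = (USL - LSL)/(6*sigma) = (100.8 - 90.0)/(6*1.6316598) = 1.1032
Cpu = (100.8 - 95.72)/(3*1.6316598) = 1.0378
Cpl = (95.72 - 90.0)/(3*1.6316598) = 1.1685
Cpk = min(Cpu, Cpl) = 1.0378

1.0378


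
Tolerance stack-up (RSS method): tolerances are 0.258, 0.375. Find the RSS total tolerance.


RSS = sqrt(0.258^2 + 0.375^2)
= sqrt(0.207189)
= 0.4552

0.4552


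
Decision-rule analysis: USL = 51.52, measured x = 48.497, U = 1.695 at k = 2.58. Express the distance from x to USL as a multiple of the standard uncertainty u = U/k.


u = U / k = 1.695 / 2.58 = 0.65697674
margin = |USL - x| = |51.52 - 48.497| = 3.023
z = margin / u = 3.023 / 0.65697674
z = 4.6014

4.6014


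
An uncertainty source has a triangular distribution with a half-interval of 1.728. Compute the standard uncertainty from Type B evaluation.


u_B = half_width / sqrt(6)
u_B = 1.728 / 2.4494897
u_B = 0.7055

0.7055


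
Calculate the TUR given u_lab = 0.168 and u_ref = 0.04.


TUR = u_lab / u_ref
= 0.168 / 0.04
= 4.2000

4.2000


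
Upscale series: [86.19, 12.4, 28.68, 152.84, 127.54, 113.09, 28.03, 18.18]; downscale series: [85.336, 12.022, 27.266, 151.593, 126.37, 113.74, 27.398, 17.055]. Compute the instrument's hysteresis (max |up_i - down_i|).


|86.19 - 85.336| = 0.8540
|12.4 - 12.022| = 0.3780
|28.68 - 27.266| = 1.4140
|152.84 - 151.593| = 1.2470
|127.54 - 126.37| = 1.1700
|113.09 - 113.74| = 0.6500
|28.03 - 27.398| = 0.6320
|18.18 - 17.055| = 1.1250
hysteresis = max(diffs) = 1.4140

1.4140


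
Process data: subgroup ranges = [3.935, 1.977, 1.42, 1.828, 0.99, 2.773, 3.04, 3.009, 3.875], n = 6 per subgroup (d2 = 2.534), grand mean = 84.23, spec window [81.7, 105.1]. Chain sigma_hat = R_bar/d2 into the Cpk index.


R_bar = (3.935 + 1.977 + 1.42 + 1.828 + 0.99 + 2.773 + 3.04 + 3.009 + 3.875) / 9 = 2.5385556
sigma = R_bar / d2 = 2.5385556 / 2.534 = 1.0017978
Cp = (USL - LSL)/(6*sigma) = (105.1 - 81.7)/(6*1.0017978) = 3.8930
Cpu = (105.1 - 84.23)/(3*1.0017978) = 6.9442
Cpl = (84.23 - 81.7)/(3*1.0017978) = 0.8418
Cpk = min(Cpu, Cpl) = 0.8418

0.8418


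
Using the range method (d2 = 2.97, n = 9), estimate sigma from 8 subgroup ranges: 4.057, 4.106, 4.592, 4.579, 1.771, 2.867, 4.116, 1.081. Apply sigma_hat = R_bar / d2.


R_bar = (4.057 + 4.106 + 4.592 + 4.579 + 1.771 + 2.867 + 4.116 + 1.081) / 8
R_bar = 27.169 / 8 = 3.396125
sigma_hat = R_bar / d2 = 3.396125 / 2.97 = 1.1435

1.1435


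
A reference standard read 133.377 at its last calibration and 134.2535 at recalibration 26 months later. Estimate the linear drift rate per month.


rate = (v2 - v1) / months
= (134.2535 - 133.377) / 26
= 0.8765 / 26
= 0.0337

0.0337


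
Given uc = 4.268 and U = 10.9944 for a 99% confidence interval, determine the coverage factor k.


k = U / uc
k = 10.9944 / 4.268
k = 2.576

2.576


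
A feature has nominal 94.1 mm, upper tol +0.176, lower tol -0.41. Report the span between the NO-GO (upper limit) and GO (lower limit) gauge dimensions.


GO = nominal - lower_tol (smallest hole = maximum material condition)
GO = 94.1 - 0.41 = 93.69
NO-GO = nominal + upper_tol (largest hole = least material condition)
NO-GO = 94.1 + 0.176 = 94.276
spread = NO-GO - GO = 94.276 - 93.69 = 0.5860

0.5860


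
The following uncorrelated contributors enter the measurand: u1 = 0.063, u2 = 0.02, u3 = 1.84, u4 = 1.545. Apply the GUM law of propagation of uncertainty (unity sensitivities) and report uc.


uc = sqrt(0.063^2 + 0.02^2 + 1.84^2 + 1.545^2)
uc = sqrt(5.776994)
uc = 2.4035

2.4035


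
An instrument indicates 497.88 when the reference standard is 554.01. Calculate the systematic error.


Systematic error = measured - true
= 497.88 - 554.01
= -56.1300

-56.1300


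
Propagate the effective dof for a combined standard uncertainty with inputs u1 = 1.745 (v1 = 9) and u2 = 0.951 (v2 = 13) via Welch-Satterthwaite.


uc = sqrt(u1^2 + u2^2) = sqrt(1.745^2 + 0.951^2) = 1.9873163
v_eff = uc^4 / (u1^4/v1 + u2^4/v2)
= 1.9873163^4 / (1.745^4/9 + 0.951^4/13)
= 15.597966 / 1.0931605
v_eff = 14.2687

14.2687


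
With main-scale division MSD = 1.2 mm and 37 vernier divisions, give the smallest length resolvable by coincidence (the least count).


LC = MSD / n_div
= 1.2 / 37
= 0.0324

0.0324


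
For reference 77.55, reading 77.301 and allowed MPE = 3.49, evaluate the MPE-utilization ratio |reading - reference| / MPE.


e = indication - reference = 77.301 - 77.55 = -0.2490
|e| = 0.2490
ratio = |e| / MPE = 0.2490 / 3.49
ratio = 0.0713

0.0713


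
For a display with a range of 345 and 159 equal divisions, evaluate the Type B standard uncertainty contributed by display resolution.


resolution = range / divisions
resolution = 345 / 159 = 2.1698113
u_res = resolution / (2*sqrt(3))
u_res = 2.1698113 / 3.4641016
u_res = 0.6264

0.6264


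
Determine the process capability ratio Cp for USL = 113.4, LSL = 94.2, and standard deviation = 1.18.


Cp = (USL - LSL) / (6 * sigma)
= (113.4 - 94.2) / (6 * 1.18)
= 19.2000 / 7.0800
= 2.7119

2.7119


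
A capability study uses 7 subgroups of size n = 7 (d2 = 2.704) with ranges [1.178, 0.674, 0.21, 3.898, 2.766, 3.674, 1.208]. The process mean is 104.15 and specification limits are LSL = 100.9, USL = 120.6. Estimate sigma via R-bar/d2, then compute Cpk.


R_bar = (1.178 + 0.674 + 0.21 + 3.898 + 2.766 + 3.674 + 1.208) / 7 = 1.944
sigma = R_bar / d2 = 1.944 / 2.704 = 0.71893491
Cp = (USL - LSL)/(6*sigma) = (120.6 - 100.9)/(6*0.71893491) = 4.5669
Cpu = (120.6 - 104.15)/(3*0.71893491) = 7.6270
Cpl = (104.15 - 100.9)/(3*0.71893491) = 1.5069
Cpk = min(Cpu, Cpl) = 1.5069

1.5069


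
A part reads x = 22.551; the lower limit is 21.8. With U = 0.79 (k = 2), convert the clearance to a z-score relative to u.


u = U / k = 0.79 / 2 = 0.395
margin = |LSL - x| = |21.8 - 22.551| = 0.751
z = margin / u = 0.751 / 0.395
z = 1.9013

1.9013


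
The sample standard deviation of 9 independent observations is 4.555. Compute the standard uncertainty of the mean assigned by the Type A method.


u_A = s / sqrt(n)
u_A = 4.555 / sqrt(9)
u_A = 4.555 / 3
u_A = 1.5183

1.5183


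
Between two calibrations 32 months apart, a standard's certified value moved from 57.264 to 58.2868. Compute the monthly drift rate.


rate = (v2 - v1) / months
= (58.2868 - 57.264) / 32
= 1.0228 / 32
= 0.0320

0.0320


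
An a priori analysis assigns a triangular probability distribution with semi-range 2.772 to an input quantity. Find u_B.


u_B = half_width / sqrt(6)
u_B = 2.772 / 2.4494897
u_B = 1.1317

1.1317


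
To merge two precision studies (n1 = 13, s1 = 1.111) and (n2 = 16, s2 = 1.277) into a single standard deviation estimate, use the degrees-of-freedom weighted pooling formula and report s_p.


s_p = sqrt(((n1-1)*s1^2 + (n2-1)*s2^2) / (n1+n2-2))
numerator = (13-1)*1.111^2 + (16-1)*1.277^2 = 14.811852 + 24.460935 = 39.272787
denominator = 13 + 16 - 2 = 27
s_p^2 = 39.272787 / 27 = 1.4545477
s_p = sqrt(1.4545477) = 1.2060

1.2060


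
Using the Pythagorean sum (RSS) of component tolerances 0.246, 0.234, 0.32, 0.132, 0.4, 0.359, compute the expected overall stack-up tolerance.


RSS = sqrt(0.246^2 + 0.234^2 + 0.32^2 + 0.132^2 + 0.4^2 + 0.359^2)
= sqrt(0.523977)
= 0.7239

0.7239


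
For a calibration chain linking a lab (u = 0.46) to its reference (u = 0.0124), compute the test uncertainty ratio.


TUR = u_lab / u_ref
= 0.46 / 0.0124
= 37.0968

37.0968


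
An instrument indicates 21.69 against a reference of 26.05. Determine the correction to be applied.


Correction = standard - reading
= 26.05 - 21.69
= 4.3600

4.3600


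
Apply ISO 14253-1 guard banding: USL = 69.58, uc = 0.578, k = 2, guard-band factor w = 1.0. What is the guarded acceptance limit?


U = k * uc = 2 * 0.578 = 1.156
guard band g = w * U = 1.0 * 1.156 = 1.156
AL = USL - g = 69.58 - 1.156
AL = 68.4240

68.4240


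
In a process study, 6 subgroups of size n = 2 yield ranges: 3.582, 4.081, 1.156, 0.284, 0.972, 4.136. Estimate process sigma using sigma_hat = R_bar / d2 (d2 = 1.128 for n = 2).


R_bar = (3.582 + 4.081 + 1.156 + 0.284 + 0.972 + 4.136) / 6
R_bar = 14.211 / 6 = 2.3685
sigma_hat = R_bar / d2 = 2.3685 / 1.128 = 2.0997

2.0997


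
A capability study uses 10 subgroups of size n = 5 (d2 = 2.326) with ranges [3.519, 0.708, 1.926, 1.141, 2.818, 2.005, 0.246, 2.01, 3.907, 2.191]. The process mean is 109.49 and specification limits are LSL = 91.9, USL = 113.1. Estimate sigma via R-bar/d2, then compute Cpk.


R_bar = (3.519 + 0.708 + 1.926 + 1.141 + 2.818 + 2.005 + 0.246 + 2.01 + 3.907 + 2.191) / 10 = 2.0471
sigma = R_bar / d2 = 2.0471 / 2.326 = 0.88009458
Cp = (USL - LSL)/(6*sigma) = (113.1 - 91.9)/(6*0.88009458) = 4.0147
Cpu = (113.1 - 109.49)/(3*0.88009458) = 1.3673
Cpl = (109.49 - 91.9)/(3*0.88009458) = 6.6622
Cpk = min(Cpu, Cpl) = 1.3673

1.3673


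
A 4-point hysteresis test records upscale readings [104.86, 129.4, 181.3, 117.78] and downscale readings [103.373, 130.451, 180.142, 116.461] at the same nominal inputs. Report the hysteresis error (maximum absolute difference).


|104.86 - 103.373| = 1.4870
|129.4 - 130.451| = 1.0510
|181.3 - 180.142| = 1.1580
|117.78 - 116.461| = 1.3190
hysteresis = max(diffs) = 1.4870

1.4870


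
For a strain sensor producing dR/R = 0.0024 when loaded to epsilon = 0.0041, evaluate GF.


GF = (dR/R) / epsilon
= 0.0024 / 0.0041
= 0.5854

0.5854


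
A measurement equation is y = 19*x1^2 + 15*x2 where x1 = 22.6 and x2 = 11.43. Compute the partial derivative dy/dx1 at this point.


y = 19*x1^2 + 15*x2
dy/dx1 = 2*19*x1
Evaluate at x1 = 22.6: c1 = 38 * 22.6
c1 = 858.8000

858.8000


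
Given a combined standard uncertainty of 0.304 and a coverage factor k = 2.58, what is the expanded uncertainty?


U = k * uc
U = 2.58 * 0.304
U = 0.7843

0.7843


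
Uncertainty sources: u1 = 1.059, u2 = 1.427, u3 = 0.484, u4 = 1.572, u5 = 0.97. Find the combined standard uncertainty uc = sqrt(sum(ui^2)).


uc = sqrt(1.059^2 + 1.427^2 + 0.484^2 + 1.572^2 + 0.97^2)
uc = sqrt(6.80415)
uc = 2.6085

2.6085


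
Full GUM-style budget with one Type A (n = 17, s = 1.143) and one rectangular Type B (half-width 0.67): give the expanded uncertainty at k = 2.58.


u_A = s / sqrt(n) = 1.143 / sqrt(17) = 0.27721822
u_B = half_width / sqrt(3) = 0.67 / sqrt(3) = 0.38682468
uc = sqrt(u_A^2 + u_B^2) = sqrt(0.27721822^2 + 0.38682468^2) = 0.47590259
U = k * uc = 2.58 * 0.47590259
U = 1.2278

1.2278


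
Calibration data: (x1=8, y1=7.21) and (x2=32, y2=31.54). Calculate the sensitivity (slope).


slope = (y2 - y1) / (x2 - x1)
= (31.54 - 7.21) / (32 - 8)
= 24.3300 / 24
= 1.0137

1.0137


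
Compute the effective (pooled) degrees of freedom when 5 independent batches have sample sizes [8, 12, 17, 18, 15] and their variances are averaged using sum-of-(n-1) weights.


nu = sum_i (n_i - 1)
nu = ((8 - 1) + (12 - 1) + (17 - 1) + (18 - 1) + (15 - 1))
nu = 7 + 11 + 16 + 17 + 14
nu = 65

65


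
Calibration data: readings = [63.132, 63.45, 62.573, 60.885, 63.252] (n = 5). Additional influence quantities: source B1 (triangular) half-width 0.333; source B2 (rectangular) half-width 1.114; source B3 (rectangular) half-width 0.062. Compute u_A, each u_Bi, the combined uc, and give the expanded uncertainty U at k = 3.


mean = (63.132 + 63.45 + 62.573 + 60.885 + 63.252) / 5 = 62.6584
s = sqrt(sum((x - mean)^2)/(n-1)) = 1.0434952
u_A = s / sqrt(n) = 1.0434952 / sqrt(5) = 0.46666524
u_B1 = 0.333 / sqrt(6) = 0.13594668
u_B2 = 1.114 / sqrt(3) = 0.6431682
u_B3 = 0.062 / sqrt(3) = 0.035795717
uc = sqrt(0.46666524^2 + 0.13594668^2 + 0.6431682^2 + 0.035795717^2) = 0.8069725
U = k * uc = 3 * 0.8069725
U = 2.4209

2.4209


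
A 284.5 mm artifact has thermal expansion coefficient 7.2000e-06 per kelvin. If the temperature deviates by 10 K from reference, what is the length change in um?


dL = L * alpha * dT
= 284.5 * 7.2000e-06 * 10
= 0.0204840 mm
dL_um = 0.0204840 * 1000 = 20.4840 um

20.4840


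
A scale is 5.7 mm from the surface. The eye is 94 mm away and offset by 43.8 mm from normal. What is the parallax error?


error = h * offset / d
= 5.7 * 43.8 / 94
= 2.6560

2.6560


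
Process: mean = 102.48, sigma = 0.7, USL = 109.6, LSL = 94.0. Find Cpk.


Cpu = (USL - mean) / (3*sigma) = (109.6 - 102.48) / (3*0.7) = 3.3905
Cpl = (mean - LSL) / (3*sigma) = (102.48 - 94.0) / (3*0.7) = 4.0381
Cpk = min(Cpu, Cpl) = 3.3905

3.3905


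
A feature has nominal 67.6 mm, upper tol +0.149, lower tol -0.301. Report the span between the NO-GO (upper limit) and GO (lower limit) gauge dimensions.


GO = nominal - lower_tol (smallest hole = maximum material condition)
GO = 67.6 - 0.301 = 67.299
NO-GO = nominal + upper_tol (largest hole = least material condition)
NO-GO = 67.6 + 0.149 = 67.749
spread = NO-GO - GO = 67.749 - 67.299 = 0.4500

0.4500


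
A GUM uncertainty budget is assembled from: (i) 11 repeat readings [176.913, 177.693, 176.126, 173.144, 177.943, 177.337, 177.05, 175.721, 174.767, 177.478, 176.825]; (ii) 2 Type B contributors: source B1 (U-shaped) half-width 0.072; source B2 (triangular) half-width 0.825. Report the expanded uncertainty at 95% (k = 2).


mean = (176.913 + 177.693 + 176.126 + 173.144 + 177.943 + 177.337 + 177.05 + 175.721 + 174.767 + 177.478 + 176.825) / 11 = 176.4542727
s = sqrt(sum((x - mean)^2)/(n-1)) = 1.4398259
u_A = s / sqrt(n) = 1.4398259 / sqrt(11) = 0.43412384
u_B1 = 0.072 / sqrt(2) = 0.050911688
u_B2 = 0.825 / sqrt(6) = 0.33680484
uc = sqrt(0.43412384^2 + 0.050911688^2 + 0.33680484^2) = 0.55180885
U = k * uc = 2 * 0.55180885
U = 1.1036

1.1036


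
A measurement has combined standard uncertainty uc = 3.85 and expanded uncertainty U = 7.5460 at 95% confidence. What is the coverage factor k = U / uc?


k = U / uc
k = 7.5460 / 3.85
k = 1.96

1.96


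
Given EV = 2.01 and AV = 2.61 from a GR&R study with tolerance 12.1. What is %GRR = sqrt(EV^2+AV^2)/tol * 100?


GRR = sqrt(EV^2 + AV^2) = sqrt(2.01^2 + 2.61^2) = 3.2942677
%GRR = GRR / tol * 100 = 3.2942677 / 12.1 * 100
%GRR = 27.2254

27.2254


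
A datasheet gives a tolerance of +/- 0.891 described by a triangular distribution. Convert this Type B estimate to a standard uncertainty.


u_B = half_width / sqrt(6)
u_B = 0.891 / 2.4494897
u_B = 0.3637

0.3637


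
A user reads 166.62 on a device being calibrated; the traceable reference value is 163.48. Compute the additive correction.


Correction = standard - reading
= 163.48 - 166.62
= -3.1400

-3.1400


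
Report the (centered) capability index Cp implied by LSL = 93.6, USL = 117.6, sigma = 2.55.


Cp = (USL - LSL) / (6 * sigma)
= (117.6 - 93.6) / (6 * 2.55)
= 24.0000 / 15.3000
= 1.5686

1.5686


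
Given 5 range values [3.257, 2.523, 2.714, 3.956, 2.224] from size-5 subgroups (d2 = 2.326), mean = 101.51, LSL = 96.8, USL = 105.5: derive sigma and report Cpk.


R_bar = (3.257 + 2.523 + 2.714 + 3.956 + 2.224) / 5 = 2.9348
sigma = R_bar / d2 = 2.9348 / 2.326 = 1.2617369
Cp = (USL - LSL)/(6*sigma) = (105.5 - 96.8)/(6*1.2617369) = 1.1492
Cpu = (105.5 - 101.51)/(3*1.2617369) = 1.0541
Cpl = (101.51 - 96.8)/(3*1.2617369) = 1.2443
Cpk = min(Cpu, Cpl) = 1.0541

1.0541


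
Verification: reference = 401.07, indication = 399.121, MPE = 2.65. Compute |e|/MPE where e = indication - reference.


e = indication - reference = 399.121 - 401.07 = -1.9490
|e| = 1.9490
ratio = |e| / MPE = 1.9490 / 2.65
ratio = 0.7355

0.7355


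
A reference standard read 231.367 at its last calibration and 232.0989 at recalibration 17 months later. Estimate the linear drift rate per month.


rate = (v2 - v1) / months
= (232.0989 - 231.367) / 17
= 0.7319 / 17
= 0.0431

0.0431


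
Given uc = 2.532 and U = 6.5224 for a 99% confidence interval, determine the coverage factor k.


k = U / uc
k = 6.5224 / 2.532
k = 2.576

2.576


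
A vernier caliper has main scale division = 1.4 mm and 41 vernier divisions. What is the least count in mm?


LC = MSD / n_div
= 1.4 / 41
= 0.0341

0.0341


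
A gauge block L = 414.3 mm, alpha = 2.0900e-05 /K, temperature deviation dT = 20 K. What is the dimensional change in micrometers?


dL = L * alpha * dT
= 414.3 * 2.0900e-05 * 20
= 0.1731774 mm
dL_um = 0.1731774 * 1000 = 173.1774 um

173.1774


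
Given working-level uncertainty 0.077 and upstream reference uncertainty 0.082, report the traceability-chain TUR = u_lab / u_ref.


TUR = u_lab / u_ref
= 0.077 / 0.082
= 0.9390

0.9390


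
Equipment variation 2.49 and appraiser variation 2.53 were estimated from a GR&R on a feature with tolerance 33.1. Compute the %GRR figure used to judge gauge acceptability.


GRR = sqrt(EV^2 + AV^2) = sqrt(2.49^2 + 2.53^2) = 3.5497887
%GRR = GRR / tol * 100 = 3.5497887 / 33.1 * 100
%GRR = 10.7244

10.7244


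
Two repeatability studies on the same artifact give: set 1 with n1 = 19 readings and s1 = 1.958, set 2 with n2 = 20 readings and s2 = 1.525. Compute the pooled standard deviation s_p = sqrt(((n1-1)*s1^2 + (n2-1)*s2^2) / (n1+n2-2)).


s_p = sqrt(((n1-1)*s1^2 + (n2-1)*s2^2) / (n1+n2-2))
numerator = (19-1)*1.958^2 + (20-1)*1.525^2 = 69.007752 + 44.186875 = 113.19463
denominator = 19 + 20 - 2 = 37
s_p^2 = 113.19463 / 37 = 3.0593143
s_p = sqrt(3.0593143) = 1.7491

1.7491


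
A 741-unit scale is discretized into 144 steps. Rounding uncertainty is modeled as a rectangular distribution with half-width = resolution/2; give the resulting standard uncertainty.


resolution = range / divisions
resolution = 741 / 144 = 5.1458333
u_res = resolution / (2*sqrt(3))
u_res = 5.1458333 / 3.4641016
u_res = 1.4855

1.4855


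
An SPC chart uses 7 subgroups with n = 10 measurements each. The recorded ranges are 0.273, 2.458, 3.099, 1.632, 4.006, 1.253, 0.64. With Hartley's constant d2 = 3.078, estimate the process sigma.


R_bar = (0.273 + 2.458 + 3.099 + 1.632 + 4.006 + 1.253 + 0.64) / 7
R_bar = 13.361 / 7 = 1.9087143
sigma_hat = R_bar / d2 = 1.9087143 / 3.078 = 0.6201

0.6201


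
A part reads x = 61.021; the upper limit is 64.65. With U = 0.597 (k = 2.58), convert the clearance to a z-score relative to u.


u = U / k = 0.597 / 2.58 = 0.23139535
margin = |USL - x| = |64.65 - 61.021| = 3.629
z = margin / u = 3.629 / 0.23139535
z = 15.6831

15.6831


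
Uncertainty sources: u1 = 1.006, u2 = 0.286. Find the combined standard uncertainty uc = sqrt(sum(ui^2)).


uc = sqrt(1.006^2 + 0.286^2)
uc = sqrt(1.093832)
uc = 1.0459

1.0459


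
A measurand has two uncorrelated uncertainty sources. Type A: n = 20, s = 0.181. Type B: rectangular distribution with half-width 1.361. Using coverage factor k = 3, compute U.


u_A = s / sqrt(n) = 0.181 / sqrt(20) = 0.04047283
u_B = half_width / sqrt(3) = 1.361 / sqrt(3) = 0.78577372
uc = sqrt(u_A^2 + u_B^2) = sqrt(0.04047283^2 + 0.78577372^2) = 0.78681535
U = k * uc = 3 * 0.78681535
U = 2.3604

2.3604


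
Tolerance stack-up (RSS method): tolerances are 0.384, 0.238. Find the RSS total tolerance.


RSS = sqrt(0.384^2 + 0.238^2)
= sqrt(0.2041)
= 0.4518

0.4518


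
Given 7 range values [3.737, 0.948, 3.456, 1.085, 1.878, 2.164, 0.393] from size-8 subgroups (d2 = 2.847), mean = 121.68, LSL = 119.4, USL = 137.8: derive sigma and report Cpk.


R_bar = (3.737 + 0.948 + 3.456 + 1.085 + 1.878 + 2.164 + 0.393) / 7 = 1.9515714
sigma = R_bar / d2 = 1.9515714 / 2.847 = 0.68548346
Cp = (USL - LSL)/(6*sigma) = (137.8 - 119.4)/(6*0.68548346) = 4.4737
Cpu = (137.8 - 121.68)/(3*0.68548346) = 7.8387
Cpl = (121.68 - 119.4)/(3*0.68548346) = 1.1087
Cpk = min(Cpu, Cpl) = 1.1087

1.1087


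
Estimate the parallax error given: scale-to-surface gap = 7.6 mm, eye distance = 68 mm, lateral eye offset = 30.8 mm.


error = h * offset / d
= 7.6 * 30.8 / 68
= 3.4424

3.4424


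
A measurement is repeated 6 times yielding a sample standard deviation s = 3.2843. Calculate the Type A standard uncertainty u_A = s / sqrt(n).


u_A = s / sqrt(n)
u_A = 3.2843 / sqrt(6)
u_A = 3.2843 / 2.4494897
u_A = 1.3408

1.3408


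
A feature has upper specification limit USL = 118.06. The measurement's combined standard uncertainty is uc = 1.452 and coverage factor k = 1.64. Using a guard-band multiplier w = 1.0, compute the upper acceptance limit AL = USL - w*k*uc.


U = k * uc = 1.64 * 1.452 = 2.38128
guard band g = w * U = 1.0 * 2.38128 = 2.38128
AL = USL - g = 118.06 - 2.38128
AL = 115.6787

115.6787


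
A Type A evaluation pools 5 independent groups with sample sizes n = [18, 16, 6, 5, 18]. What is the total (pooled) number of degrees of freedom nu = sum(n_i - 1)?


nu = sum_i (n_i - 1)
nu = ((18 - 1) + (16 - 1) + (6 - 1) + (5 - 1) + (18 - 1))
nu = 17 + 15 + 5 + 4 + 17
nu = 58

58


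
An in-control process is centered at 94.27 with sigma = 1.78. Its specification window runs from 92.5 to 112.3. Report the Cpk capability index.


Cpu = (USL - mean) / (3*sigma) = (112.3 - 94.27) / (3*1.78) = 3.3764
Cpl = (mean - LSL) / (3*sigma) = (94.27 - 92.5) / (3*1.78) = 0.3315
Cpk = min(Cpu, Cpl) = 0.3315

0.3315


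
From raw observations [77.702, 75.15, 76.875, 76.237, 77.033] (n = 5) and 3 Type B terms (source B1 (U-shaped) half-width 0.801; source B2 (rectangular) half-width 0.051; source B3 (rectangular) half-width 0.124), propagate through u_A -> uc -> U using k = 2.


mean = (77.702 + 75.15 + 76.875 + 76.237 + 77.033) / 5 = 76.5994
s = sqrt(sum((x - mean)^2)/(n-1)) = 0.96329969
u_A = s / sqrt(n) = 0.96329969 / sqrt(5) = 0.43080072
u_B1 = 0.801 / sqrt(2) = 0.56639253
u_B2 = 0.051 / sqrt(3) = 0.029444864
u_B3 = 0.124 / sqrt(3) = 0.071591433
uc = sqrt(0.43080072^2 + 0.56639253^2 + 0.029444864^2 + 0.071591433^2) = 0.7158087
U = k * uc = 2 * 0.7158087
U = 1.4316

1.4316


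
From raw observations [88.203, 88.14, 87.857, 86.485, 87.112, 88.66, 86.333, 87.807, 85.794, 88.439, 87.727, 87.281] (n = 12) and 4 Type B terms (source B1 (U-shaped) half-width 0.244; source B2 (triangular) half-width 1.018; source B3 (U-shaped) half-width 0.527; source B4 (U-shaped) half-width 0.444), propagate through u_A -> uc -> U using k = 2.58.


mean = (88.203 + 88.14 + 87.857 + 86.485 + 87.112 + 88.66 + 86.333 + 87.807 + 85.794 + 88.439 + 87.727 + 87.281) / 12 = 87.4865
s = sqrt(sum((x - mean)^2)/(n-1)) = 0.89965776
u_A = s / sqrt(n) = 0.89965776 / sqrt(12) = 0.25970882
u_B1 = 0.244 / sqrt(2) = 0.17253405
u_B2 = 1.018 / sqrt(6) = 0.41559676
u_B3 = 0.527 / sqrt(2) = 0.37264527
u_B4 = 0.444 / sqrt(2) = 0.31395541
uc = sqrt(0.25970882^2 + 0.17253405^2 + 0.41559676^2 + 0.37264527^2 + 0.31395541^2) = 0.71229898
U = k * uc = 2.58 * 0.71229898
U = 1.8377

1.8377


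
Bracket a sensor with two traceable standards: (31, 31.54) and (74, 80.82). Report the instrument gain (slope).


slope = (y2 - y1) / (x2 - x1)
= (80.82 - 31.54) / (74 - 31)
= 49.2800 / 43
= 1.1460

1.1460
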